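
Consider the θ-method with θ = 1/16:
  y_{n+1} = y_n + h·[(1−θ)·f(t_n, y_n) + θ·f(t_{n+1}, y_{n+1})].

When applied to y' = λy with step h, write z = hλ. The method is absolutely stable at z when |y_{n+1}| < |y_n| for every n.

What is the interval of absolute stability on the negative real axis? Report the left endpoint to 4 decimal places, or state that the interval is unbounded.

z∈(-2.2857,0).

On y'=λy, z=hλ:
  y_{n+1} = y_n + z·[15/16·y_n + 1/16·y_{n+1}] ⇒ (1 − 1/16z)y_{n+1} = (1 + 15/16z)y_n
  Hence R(z) = (1 + 15/16z)/(1 − 1/16z).

Solve |R(x)|<1 on ℝ⁻.
x=-0.77: |R|=0.2654
R=−1: 1+15/16x = −1+1/16x ⇒ -7/8x=2 ⇒ x=2/(-7/8)=-2.2857
Confirm numerically:
  x=-2.190: |R|=0.92633 <1
  x=-1.807: |R|=0.62363 <1
  x=-1.696: |R|=0.53345 <1
  x=-2.850: |R|=1.41910 >1
  x=-2.844: |R|=1.41477 >1
  x=-2.514: |R|=1.17263 >1
Interval (-2.2857, 0).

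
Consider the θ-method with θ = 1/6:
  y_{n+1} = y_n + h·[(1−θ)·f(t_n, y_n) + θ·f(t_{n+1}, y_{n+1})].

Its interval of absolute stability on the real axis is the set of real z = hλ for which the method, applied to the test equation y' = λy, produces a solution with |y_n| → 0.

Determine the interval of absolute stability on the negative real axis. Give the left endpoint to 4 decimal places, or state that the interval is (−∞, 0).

z∈(-3.0000,0).

Test eqn y'=λy, z=hλ:
  y_{n+1} = y_n + z·[5/6·y_n + 1/6·y_{n+1}] ⇒ (1 − 1/6z)y_{n+1} = (1 + 5/6z)y_n
  Hence R(z) = (1 + 5/6z)/(1 − 1/6z).

Solve |R(x)|<1 on ℝ⁻.
x=-1.12: |R|=0.0562
R=−1: 1+5/6x = −1+1/6x ⇒ -2/3x=2 ⇒ x=2/(-2/3)=-3.0000
Confirm numerically:
  x=-2.753: |R|=0.88712 <1
  x=-1.950: |R|=0.47170 <1
  x=-1.702: |R|=0.32589 <1
  x=-1.326: |R|=0.08600 <1
  x=-3.455: |R|=1.19249 >1
  x=-3.139: |R|=1.06084 >1
  x=-3.060: |R|=1.02649 >1
Interval (-3.0000, 0).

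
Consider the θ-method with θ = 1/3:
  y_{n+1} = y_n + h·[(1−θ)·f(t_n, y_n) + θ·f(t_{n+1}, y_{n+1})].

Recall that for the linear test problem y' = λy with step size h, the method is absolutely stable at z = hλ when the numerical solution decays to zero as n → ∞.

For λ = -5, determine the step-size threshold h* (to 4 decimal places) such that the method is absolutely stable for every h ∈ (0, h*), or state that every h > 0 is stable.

(-6.0000,0); λ=-5 ⇒ h* = (6)/5 = 1.2000.

Test eqn y'=λy, z=hλ:
  y_{n+1} = y_n + z·[2/3·y_n + 1/3·y_{n+1}] ⇒ (1 − 1/3z)y_{n+1} = (1 + 2/3z)y_n
  so R(z) = (1 + 2/3z)/(1 − 1/3z).

Need |R(x)|<1, x<0.
x=-0.46: |R|=0.6012
R=−1: 1+2/3x = −1+1/3x ⇒ -1/3x=2 ⇒ x=2/(-1/3)=-6.0000
Confirm numerically:
  x=-4.500: |R|=0.80000 <1
  x=-4.362: |R|=0.77751 <1
  x=-3.832: |R|=0.68267 <1
  x=-6.504: |R|=1.05303 >1
  x=-6.376: |R|=1.04010 >1
  x=-6.371: |R|=1.03959 >1
Interval (-6.0000, 0).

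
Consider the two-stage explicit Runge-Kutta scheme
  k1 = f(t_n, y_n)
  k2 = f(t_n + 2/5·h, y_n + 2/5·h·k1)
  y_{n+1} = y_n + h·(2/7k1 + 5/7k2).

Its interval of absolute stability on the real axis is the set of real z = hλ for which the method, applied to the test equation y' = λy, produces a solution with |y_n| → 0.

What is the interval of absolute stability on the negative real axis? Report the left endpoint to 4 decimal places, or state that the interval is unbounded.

With y'=λy (z=hλ):
  k1=λy_n ⇒ h·k1=z·y_n;  k2=λ(1+2/5z)y_n ⇒ h·k2=z(1+2/5z)y_n
  y_{n+1}/y_n = 1 + 2/7z + 5/7z(1+2/5z) = 1 + z + 2/7z²
  ⇒ R(z) = 1 + z + 2/7z².

Solve |R(x)|<1 on ℝ⁻.
x=-1.7: |R|=0.1257
R=1: x+2/7x²=0 ⇒ x=−7/2=-3.5000; min R=1−1/(4·2/7)=0.1250>−1
Confirm numerically:
  x=-2.835: |R|=0.46135 <1
  x=-1.911: |R|=0.13241 <1
  x=-1.841: |R|=0.12737 <1
  x=-3.998: |R|=1.56886 >1
  x=-3.674: |R|=1.18265 >1
  x=-3.582: |R|=1.08392 >1
Interval (-3.5000, 0).

(-3.5000, 0).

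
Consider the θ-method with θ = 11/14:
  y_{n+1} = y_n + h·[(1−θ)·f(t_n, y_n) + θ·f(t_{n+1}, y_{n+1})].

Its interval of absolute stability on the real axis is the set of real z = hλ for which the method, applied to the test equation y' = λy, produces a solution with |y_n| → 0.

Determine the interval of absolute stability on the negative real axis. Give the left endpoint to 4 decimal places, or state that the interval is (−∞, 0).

With y'=λy (z=hλ):
  y_{n+1} = y_n + z·[3/14·y_n + 11/14·y_{n+1}] ⇒ (1 − 11/14z)y_{n+1} = (1 + 3/14z)y_n
  R(z) = (1 + 3/14z)/(1 − 11/14z).

Find x<0 with |R(x)|<1.
x=-0.37: |R|=0.7133
x=-2: |R|=0.2222
x=-10: |R|=0.1290
x=-100: |R|=0.2567
θ=11/14≥1/2 ⇒ |1+3/14x|<|1−11/14x| ∀x<0 ⇒ unbounded interval.

interval (−∞, 0).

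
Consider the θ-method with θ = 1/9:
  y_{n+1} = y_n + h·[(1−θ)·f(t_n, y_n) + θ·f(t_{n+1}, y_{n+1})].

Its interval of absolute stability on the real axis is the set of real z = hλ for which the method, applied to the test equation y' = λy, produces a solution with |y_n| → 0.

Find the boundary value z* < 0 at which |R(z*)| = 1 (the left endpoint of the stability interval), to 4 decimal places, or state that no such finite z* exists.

z* = -2.5714.

Test eqn y'=λy, z=hλ:
  y_{n+1} = y_n + z·[8/9·y_n + 1/9·y_{n+1}] ⇒ (1 − 1/9z)y_{n+1} = (1 + 8/9z)y_n
  ⇒ R(z) = (1 + 8/9z)/(1 − 1/9z).

Boundary: |R(x)|=1, x<0.
x=-1.02: |R|=0.0838
R=−1: 1+8/9x = −1+1/9x ⇒ -7/9x=2 ⇒ x=2/(-7/9)=-2.5714
Confirm numerically:
  x=-2.060: |R|=0.67631 <1
  x=-1.532: |R|=0.30915 <1
  x=-1.230: |R|=0.08211 <1
  x=-3.035: |R|=1.26963 >1
  x=-2.867: |R|=1.17435 >1
  x=-2.618: |R|=1.02806 >1
So |R|<1 on (-2.5714, 0).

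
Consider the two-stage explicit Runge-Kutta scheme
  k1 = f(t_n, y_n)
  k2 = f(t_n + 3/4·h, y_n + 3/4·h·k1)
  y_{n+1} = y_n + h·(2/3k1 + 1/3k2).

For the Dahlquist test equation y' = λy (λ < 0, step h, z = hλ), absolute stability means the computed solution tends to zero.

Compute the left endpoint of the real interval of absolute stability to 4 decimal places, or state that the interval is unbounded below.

Set f=λy, z=hλ:
  k1=λy_n ⇒ h·k1=z·y_n;  k2=λ(1+3/4z)y_n ⇒ h·k2=z(1+3/4z)y_n
  y_{n+1}/y_n = 1 + 2/3z + 1/3z(1+3/4z) = 1 + z + 1/4z²
  so R(z) = 1 + z + 1/4z².

Find x<0 with |R(x)|<1.
x=-0.41: |R|=0.6320
R=1: x+1/4x²=0 ⇒ x=−4=-4.0000; min R=1−1/(4·1/4)=0.0000>−1
Confirm numerically:
  x=-3.082: |R|=0.29268 <1
  x=-2.804: |R|=0.16160 <1
  x=-2.311: |R|=0.02418 <1
  x=-4.525: |R|=1.59391 >1
  x=-4.335: |R|=1.36306 >1
  x=-4.184: |R|=1.19246 >1
Interval (-4.0000, 0).

left endpoint -4.0000.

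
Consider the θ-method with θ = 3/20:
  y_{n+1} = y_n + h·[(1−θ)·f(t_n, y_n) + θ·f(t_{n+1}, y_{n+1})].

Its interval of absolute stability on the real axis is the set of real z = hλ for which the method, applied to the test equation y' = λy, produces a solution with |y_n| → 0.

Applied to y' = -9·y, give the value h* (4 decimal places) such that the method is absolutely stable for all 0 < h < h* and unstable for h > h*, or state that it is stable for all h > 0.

(-2.8571,0); λ=-9 ⇒ h* = (20/7)/9 = 0.3175.

Test eqn y'=λy, z=hλ:
  y_{n+1} = y_n + z·[17/20·y_n + 3/20·y_{n+1}] ⇒ (1 − 3/20z)y_{n+1} = (1 + 17/20z)y_n
  Hence R(z) = (1 + 17/20z)/(1 − 3/20z).

Need |R(x)|<1, x<0.
x=-1.75: |R|=0.3861
R=−1: 1+17/20x = −1+3/20x ⇒ -7/10x=2 ⇒ x=2/(-7/10)=-2.8571
Confirm numerically:
  x=-2.821: |R|=0.98222 <1
  x=-2.647: |R|=0.89471 <1
  x=-2.229: |R|=0.67048 <1
  x=-3.413: |R|=1.25735 >1
  x=-3.063: |R|=1.09874 >1
Stable set (-2.8571, 0).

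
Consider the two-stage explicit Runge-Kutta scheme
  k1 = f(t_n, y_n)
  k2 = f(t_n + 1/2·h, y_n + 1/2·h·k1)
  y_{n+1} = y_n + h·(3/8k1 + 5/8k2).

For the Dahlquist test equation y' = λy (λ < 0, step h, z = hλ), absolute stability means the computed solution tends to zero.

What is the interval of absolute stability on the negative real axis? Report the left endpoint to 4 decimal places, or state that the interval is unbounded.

Test eqn y'=λy, z=hλ:
  k1=λy_n ⇒ h·k1=z·y_n;  k2=λ(1+1/2z)y_n ⇒ h·k2=z(1+1/2z)y_n
  y_{n+1}/y_n = 1 + 3/8z + 5/8z(1+1/2z) = 1 + z + 5/16z²
  so R(z) = 1 + z + 5/16z².

Need |R(x)|<1, x<0.
x=-0.86: |R|=0.3711
R=1: x+5/16x²=0 ⇒ x=−16/5=-3.2000; min R=1−1/(4·5/16)=0.2000>−1
Confirm numerically:
  x=-2.404: |R|=0.40200 <1
  x=-2.320: |R|=0.36200 <1
  x=-1.985: |R|=0.24632 <1
  x=-1.847: |R|=0.21907 <1
  x=-3.496: |R|=1.32338 >1
  x=-3.495: |R|=1.32220 >1
  x=-3.325: |R|=1.12988 >1
Interval (-3.2000, 0).

(-3.2000, 0).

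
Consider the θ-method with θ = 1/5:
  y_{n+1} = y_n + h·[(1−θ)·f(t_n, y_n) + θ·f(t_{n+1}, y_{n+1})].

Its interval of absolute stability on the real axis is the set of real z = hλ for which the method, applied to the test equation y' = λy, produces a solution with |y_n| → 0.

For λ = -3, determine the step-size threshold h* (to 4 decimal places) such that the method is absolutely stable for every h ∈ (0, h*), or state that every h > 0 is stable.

Test eqn y'=λy, z=hλ:
  y_{n+1} = y_n + z·[4/5·y_n + 1/5·y_{n+1}] ⇒ (1 − 1/5z)y_{n+1} = (1 + 4/5z)y_n
  Hence R(z) = (1 + 4/5z)/(1 − 1/5z).

Find x<0 with |R(x)|<1.
x=-1.2: |R|=0.0323
R=−1: 1+4/5x = −1+1/5x ⇒ -3/5x=2 ⇒ x=2/(-3/5)=-3.3333
Confirm numerically:
  x=-2.795: |R|=0.79282 <1
  x=-2.275: |R|=0.56357 <1
  x=-1.518: |R|=0.16447 <1
  x=-3.835: |R|=1.17035 >1
  x=-3.747: |R|=1.14188 >1
  x=-3.560: |R|=1.07944 >1
So |R|<1 on (-3.3333, 0).

(-3.3333,0); λ=-3 ⇒ h* = (10/3)/3 = 1.1111.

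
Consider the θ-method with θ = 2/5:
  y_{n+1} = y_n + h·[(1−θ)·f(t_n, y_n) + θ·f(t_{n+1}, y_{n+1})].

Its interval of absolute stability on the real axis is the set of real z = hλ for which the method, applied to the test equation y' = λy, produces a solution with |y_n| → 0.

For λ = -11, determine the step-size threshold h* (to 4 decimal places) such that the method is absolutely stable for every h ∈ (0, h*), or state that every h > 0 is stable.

On y'=λy, z=hλ:
  y_{n+1} = y_n + z·[3/5·y_n + 2/5·y_{n+1}] ⇒ (1 − 2/5z)y_{n+1} = (1 + 3/5z)y_n
  ⇒ R(z) = (1 + 3/5z)/(1 − 2/5z).

Need |R(x)|<1, x<0.
x=-1.55: |R|=0.0432
R=−1: 1+3/5x = −1+2/5x ⇒ -1/5x=2 ⇒ x=2/(-1/5)=-10.0000
Confirm numerically:
  x=-7.990: |R|=0.90419 <1
  x=-7.880: |R|=0.89788 <1
  x=-4.891: |R|=0.65438 <1
  x=-10.563: |R|=1.02155 >1
  x=-10.451: |R|=1.01741 >1
Stable set (-10.0000, 0).

(-10.0000,0); λ=-11 ⇒ h* = (10)/11 = 0.9091.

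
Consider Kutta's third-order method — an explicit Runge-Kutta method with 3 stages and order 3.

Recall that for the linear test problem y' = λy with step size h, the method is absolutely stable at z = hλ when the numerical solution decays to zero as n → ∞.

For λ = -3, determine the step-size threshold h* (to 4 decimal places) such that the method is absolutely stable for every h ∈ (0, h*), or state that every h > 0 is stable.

(-2.5127,0); λ=-3 ⇒ h* = 0.8376.

With y'=λy (z=hλ):
  order 3, 3-stage ⇒ R(z)=1+z+z^2/2+z^3/6
  (e.g. R(-0.64)=0.52111, |R|=0.52111)

Need |R(x)|<1, x<0.
x=-0.64: |R|=0.5211
|R(-1.61)|=0.0095 |R(-1.36)|=0.1456 |R(-1.25)|=0.2057
Bisect:
  x_lo=-3.3287 |R|=2.9356  x_hi=-0.3575 |R|=0.6988
  mid=-1.84307 |R|=0.18807 →hi
  mid=-2.58586 |R|=1.12433 →lo
  mid=-2.21447 |R|=0.57244 →hi
  mid=-2.40016 |R|=0.82424 →hi
  mid=-2.49301 |R|=0.96785 →hi
  mid=-2.53944 |R|=1.04443 →lo
  mid=-2.51623 |R|=1.00573 →lo
  ...
  [-2.51278,-2.51260] ⇒ x*=-2.5127
So |R|<1 on (-2.5127, 0).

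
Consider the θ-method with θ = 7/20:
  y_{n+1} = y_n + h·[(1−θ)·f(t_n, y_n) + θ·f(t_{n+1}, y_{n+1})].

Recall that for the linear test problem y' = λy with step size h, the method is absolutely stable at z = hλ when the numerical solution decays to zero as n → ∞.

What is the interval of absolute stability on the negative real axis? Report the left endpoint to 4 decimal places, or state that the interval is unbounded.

With y'=λy (z=hλ):
  y_{n+1} = y_n + z·[13/20·y_n + 7/20·y_{n+1}] ⇒ (1 − 7/20z)y_{n+1} = (1 + 13/20z)y_n
  Hence R(z) = (1 + 13/20z)/(1 − 7/20z).

Solve |R(x)|<1 on ℝ⁻.
x=-1.47: |R|=0.0294
R=−1: 1+13/20x = −1+7/20x ⇒ -3/10x=2 ⇒ x=2/(-3/10)=-6.6667
Confirm numerically:
  x=-5.320: |R|=0.85884 <1
  x=-5.099: |R|=0.83111 <1
  x=-4.748: |R|=0.78376 <1
  x=-7.236: |R|=1.04835 >1
  x=-7.217: |R|=1.04682 >1
  x=-6.923: |R|=1.02247 >1
Stable set (-6.6667, 0).

(-6.6667, 0).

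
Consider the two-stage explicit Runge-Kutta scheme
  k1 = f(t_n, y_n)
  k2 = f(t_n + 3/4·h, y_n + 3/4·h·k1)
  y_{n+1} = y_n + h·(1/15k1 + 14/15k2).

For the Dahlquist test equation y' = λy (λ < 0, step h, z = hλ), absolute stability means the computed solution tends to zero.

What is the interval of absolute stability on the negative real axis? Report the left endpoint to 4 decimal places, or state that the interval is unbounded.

z∈(-1.4286,0).

Test eqn y'=λy, z=hλ:
  k1=λy_n ⇒ h·k1=z·y_n;  k2=λ(1+3/4z)y_n ⇒ h·k2=z(1+3/4z)y_n
  y_{n+1}/y_n = 1 + 1/15z + 14/15z(1+3/4z) = 1 + z + 7/10z²
  so R(z) = 1 + z + 7/10z².

Need |R(x)|<1, x<0.
x=-1.56: |R|=1.1435
R=1: x+7/10x²=0 ⇒ x=−10/7=-1.4286; min R=1−1/(4·7/10)=0.6429>−1
Confirm numerically:
  x=-1.371: |R|=0.94475 <1
  x=-0.987: |R|=0.69492 <1
  x=-0.812: |R|=0.64954 <1
  x=-0.678: |R|=0.64378 <1
  x=-1.964: |R|=1.73611 >1
  x=-1.928: |R|=1.67403 >1
  x=-1.872: |R|=1.58107 >1
Stable set (-1.4286, 0).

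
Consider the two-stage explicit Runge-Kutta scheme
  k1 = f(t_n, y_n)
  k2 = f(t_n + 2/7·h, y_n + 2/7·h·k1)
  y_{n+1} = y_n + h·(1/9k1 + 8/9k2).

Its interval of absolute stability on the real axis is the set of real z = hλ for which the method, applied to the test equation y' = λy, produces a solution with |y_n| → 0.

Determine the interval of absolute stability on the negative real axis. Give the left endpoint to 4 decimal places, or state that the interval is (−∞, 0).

With y'=λy (z=hλ):
  k1=λy_n ⇒ h·k1=z·y_n;  k2=λ(1+2/7z)y_n ⇒ h·k2=z(1+2/7z)y_n
  y_{n+1}/y_n = 1 + 1/9z + 8/9z(1+2/7z) = 1 + z + 16/63z²
  so R(z) = 1 + z + 16/63z².

Boundary: |R(x)|=1, x<0.
x=-0.37: |R|=0.6648
R=1: x+16/63x²=0 ⇒ x=−63/16=-3.9375; min R=1−1/(4·16/63)=0.0156>−1
Confirm numerically:
  x=-3.700: |R|=0.77683 <1
  x=-3.567: |R|=0.66436 <1
  x=-3.519: |R|=0.62598 <1
  x=-2.799: |R|=0.19069 <1
  x=-4.508: |R|=1.65316 >1
  x=-4.160: |R|=1.23507 >1
So |R|<1 on (-3.9375, 0).

(-3.9375, 0).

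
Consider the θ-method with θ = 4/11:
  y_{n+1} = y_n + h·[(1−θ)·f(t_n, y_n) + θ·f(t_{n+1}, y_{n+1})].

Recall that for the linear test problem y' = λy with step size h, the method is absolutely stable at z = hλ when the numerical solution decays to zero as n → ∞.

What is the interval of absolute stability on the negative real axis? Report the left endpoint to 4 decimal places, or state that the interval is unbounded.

With y'=λy (z=hλ):
  y_{n+1} = y_n + z·[7/11·y_n + 4/11·y_{n+1}] ⇒ (1 − 4/11z)y_{n+1} = (1 + 7/11z)y_n
  Hence R(z) = (1 + 7/11z)/(1 − 4/11z).

Find x<0 with |R(x)|<1.
x=-0.94: |R|=0.2995
R=−1: 1+7/11x = −1+4/11x ⇒ -3/11x=2 ⇒ x=2/(-3/11)=-7.3333
Confirm numerically:
  x=-6.422: |R|=0.92548 <1
  x=-4.695: |R|=0.73422 <1
  x=-4.252: |R|=0.66995 <1
  x=-7.785: |R|=1.03215 >1
  x=-7.486: |R|=1.01119 >1
  x=-7.479: |R|=1.01068 >1
Stable set (-7.3333, 0).

(-7.3333, 0).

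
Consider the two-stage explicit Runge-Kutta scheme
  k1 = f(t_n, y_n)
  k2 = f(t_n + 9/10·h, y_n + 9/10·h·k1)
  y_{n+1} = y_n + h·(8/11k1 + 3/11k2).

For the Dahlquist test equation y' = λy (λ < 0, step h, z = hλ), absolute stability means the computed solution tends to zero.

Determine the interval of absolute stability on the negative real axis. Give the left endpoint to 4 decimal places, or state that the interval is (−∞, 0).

(-4.0741, 0).

With y'=λy (z=hλ):
  k1=λy_n ⇒ h·k1=z·y_n;  k2=λ(1+9/10z)y_n ⇒ h·k2=z(1+9/10z)y_n
  y_{n+1}/y_n = 1 + 8/11z + 3/11z(1+9/10z) = 1 + z + 27/110z²
  R(z) = 1 + z + 27/110z².

Need |R(x)|<1, x<0.
x=-0.68: |R|=0.4335
R=1: x+27/110x²=0 ⇒ x=−110/27=-4.0741; min R=1−1/(4·27/110)=-0.0185>−1
Confirm numerically:
  x=-3.923: |R|=0.85453 <1
  x=-3.873: |R|=0.80885 <1
  x=-2.905: |R|=0.16640 <1
  x=-2.092: |R|=0.01778 <1
  x=-4.513: |R|=1.48621 >1
  x=-4.149: |R|=1.07630 >1
  x=-4.114: |R|=1.04032 >1
Interval (-4.0741, 0).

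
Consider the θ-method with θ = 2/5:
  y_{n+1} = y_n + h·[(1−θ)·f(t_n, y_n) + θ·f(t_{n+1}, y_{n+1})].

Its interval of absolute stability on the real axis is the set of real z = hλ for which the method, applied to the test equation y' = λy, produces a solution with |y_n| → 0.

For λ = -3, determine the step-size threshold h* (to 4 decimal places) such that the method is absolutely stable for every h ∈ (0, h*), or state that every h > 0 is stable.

(-10.0000,0); λ=-3 ⇒ h* = (10)/3 = 3.3333.

With y'=λy (z=hλ):
  y_{n+1} = y_n + z·[3/5·y_n + 2/5·y_{n+1}] ⇒ (1 − 2/5z)y_{n+1} = (1 + 3/5z)y_n
  Hence R(z) = (1 + 3/5z)/(1 − 2/5z).

Find x<0 with |R(x)|<1.
x=-0.84: |R|=0.3713
R=−1: 1+3/5x = −1+2/5x ⇒ -1/5x=2 ⇒ x=2/(-1/5)=-10.0000
Confirm numerically:
  x=-8.248: |R|=0.91850 <1
  x=-6.478: |R|=0.80385 <1
  x=-6.092: |R|=0.77258 <1
  x=-10.189: |R|=1.00745 >1
  x=-10.108: |R|=1.00428 >1
So |R|<1 on (-10.0000, 0).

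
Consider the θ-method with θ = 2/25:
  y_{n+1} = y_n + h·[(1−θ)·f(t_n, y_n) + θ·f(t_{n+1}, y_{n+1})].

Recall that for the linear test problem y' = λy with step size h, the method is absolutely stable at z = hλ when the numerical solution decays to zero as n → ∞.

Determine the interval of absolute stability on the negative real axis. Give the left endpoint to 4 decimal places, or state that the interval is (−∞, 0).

(-2.3810, 0).

On y'=λy, z=hλ:
  y_{n+1} = y_n + z·[23/25·y_n + 2/25·y_{n+1}] ⇒ (1 − 2/25z)y_{n+1} = (1 + 23/25z)y_n
  Hence R(z) = (1 + 23/25z)/(1 − 2/25z).

Boundary: |R(x)|=1, x<0.
x=-1.15: |R|=0.0531
R=−1: 1+23/25x = −1+2/25x ⇒ -21/25x=2 ⇒ x=2/(-21/25)=-2.3810
Confirm numerically:
  x=-1.945: |R|=0.68311 <1
  x=-1.710: |R|=0.50422 <1
  x=-1.589: |R|=0.40979 <1
  x=-1.196: |R|=0.09156 <1
  x=-2.867: |R|=1.33211 >1
  x=-2.647: |R|=1.18443 >1
  x=-2.636: |R|=1.17693 >1
Stable set (-2.3810, 0).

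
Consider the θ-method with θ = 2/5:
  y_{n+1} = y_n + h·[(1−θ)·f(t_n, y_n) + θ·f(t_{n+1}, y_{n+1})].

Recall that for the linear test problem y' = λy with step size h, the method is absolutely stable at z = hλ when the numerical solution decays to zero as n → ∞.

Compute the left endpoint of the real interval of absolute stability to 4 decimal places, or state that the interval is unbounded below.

With y'=λy (z=hλ):
  y_{n+1} = y_n + z·[3/5·y_n + 2/5·y_{n+1}] ⇒ (1 − 2/5z)y_{n+1} = (1 + 3/5z)y_n
  Hence R(z) = (1 + 3/5z)/(1 − 2/5z).

Boundary: |R(x)|=1, x<0.
x=-1.46: |R|=0.0783
R=−1: 1+3/5x = −1+2/5x ⇒ -1/5x=2 ⇒ x=2/(-1/5)=-10.0000
Confirm numerically:
  x=-9.127: |R|=0.96246 <1
  x=-6.846: |R|=0.83126 <1
  x=-5.609: |R|=0.72925 <1
  x=-4.294: |R|=0.58007 <1
  x=-10.375: |R|=1.01456 >1
  x=-10.149: |R|=1.00589 >1
Interval (-10.0000, 0).

z* = -10.0000.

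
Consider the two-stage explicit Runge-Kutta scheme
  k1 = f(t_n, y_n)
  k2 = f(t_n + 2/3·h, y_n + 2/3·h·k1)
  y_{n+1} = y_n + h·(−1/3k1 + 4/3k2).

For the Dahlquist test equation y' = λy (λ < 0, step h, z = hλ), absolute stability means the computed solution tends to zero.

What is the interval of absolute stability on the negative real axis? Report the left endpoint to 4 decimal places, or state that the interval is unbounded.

(-1.1250, 0).

On y'=λy, z=hλ:
  k1=λy_n ⇒ h·k1=z·y_n;  k2=λ(1+2/3z)y_n ⇒ h·k2=z(1+2/3z)y_n
  y_{n+1}/y_n = 1 − 1/3z + 4/3z(1+2/3z) = 1 + z + 8/9z²
  R(z) = 1 + z + 8/9z².

Need |R(x)|<1, x<0.
x=-1.45: |R|=1.4189
R=1: x+8/9x²=0 ⇒ x=−9/8=-1.1250; min R=1−1/(4·8/9)=0.7188>−1
Confirm numerically:
  x=-0.951: |R|=0.85291 <1
  x=-0.777: |R|=0.75965 <1
  x=-0.549: |R|=0.71891 <1
  x=-1.683: |R|=1.83477 >1
  x=-1.681: |R|=1.83079 >1
  x=-1.289: |R|=1.18791 >1
Interval (-1.1250, 0).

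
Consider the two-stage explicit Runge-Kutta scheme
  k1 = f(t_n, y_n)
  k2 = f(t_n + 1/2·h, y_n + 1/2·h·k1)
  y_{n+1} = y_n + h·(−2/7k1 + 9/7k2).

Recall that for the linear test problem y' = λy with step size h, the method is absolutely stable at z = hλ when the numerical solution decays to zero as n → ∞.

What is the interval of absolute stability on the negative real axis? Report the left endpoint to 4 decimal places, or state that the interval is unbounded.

z∈(-1.5556,0).

With y'=λy (z=hλ):
  k1=λy_n ⇒ h·k1=z·y_n;  k2=λ(1+1/2z)y_n ⇒ h·k2=z(1+1/2z)y_n
  y_{n+1}/y_n = 1 − 2/7z + 9/7z(1+1/2z) = 1 + z + 9/14z²
  Hence R(z) = 1 + z + 9/14z².

Boundary: |R(x)|=1, x<0.
x=-0.62: |R|=0.6271
R=1: x+9/14x²=0 ⇒ x=−14/9=-1.5556; min R=1−1/(4·9/14)=0.6111>−1
Confirm numerically:
  x=-1.493: |R|=0.93996 <1
  x=-1.420: |R|=0.87626 <1
  x=-1.281: |R|=0.77390 <1
  x=-1.145: |R|=0.69780 <1
  x=-2.104: |R|=1.74181 >1
  x=-1.959: |R|=1.50808 >1
So |R|<1 on (-1.5556, 0).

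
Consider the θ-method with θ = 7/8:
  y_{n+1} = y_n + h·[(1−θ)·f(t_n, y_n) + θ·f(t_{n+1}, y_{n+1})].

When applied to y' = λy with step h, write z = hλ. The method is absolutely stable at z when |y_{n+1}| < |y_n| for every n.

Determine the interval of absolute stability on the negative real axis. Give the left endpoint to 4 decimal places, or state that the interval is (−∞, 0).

interval (−∞, 0).

With y'=λy (z=hλ):
  y_{n+1} = y_n + z·[1/8·y_n + 7/8·y_{n+1}] ⇒ (1 − 7/8z)y_{n+1} = (1 + 1/8z)y_n
  R(z) = (1 + 1/8z)/(1 − 7/8z).

Find x<0 with |R(x)|<1.
x=-1.21: |R|=0.4123
x=-2: |R|=0.2727
x=-10: |R|=0.0256
x=-100: |R|=0.1299
θ=7/8≥1/2 ⇒ |1+1/8x|<|1−7/8x| ∀x<0 ⇒ stable on all of ℝ⁻.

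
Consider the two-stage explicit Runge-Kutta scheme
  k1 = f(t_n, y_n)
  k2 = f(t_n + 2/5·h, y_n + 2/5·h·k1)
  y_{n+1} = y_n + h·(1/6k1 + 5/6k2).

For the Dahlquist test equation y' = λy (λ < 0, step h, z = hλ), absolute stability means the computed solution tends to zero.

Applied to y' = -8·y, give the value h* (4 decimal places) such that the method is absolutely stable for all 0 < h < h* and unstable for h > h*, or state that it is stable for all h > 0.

With y'=λy (z=hλ):
  k1=λy_n ⇒ h·k1=z·y_n;  k2=λ(1+2/5z)y_n ⇒ h·k2=z(1+2/5z)y_n
  y_{n+1}/y_n = 1 + 1/6z + 5/6z(1+2/5z) = 1 + z + 1/3z²
  ⇒ R(z) = 1 + z + 1/3z².

Need |R(x)|<1, x<0.
x=-0.87: |R|=0.3823
R=1: x+1/3x²=0 ⇒ x=−3=-3.0000; min R=1−1/(4·1/3)=0.2500>−1
Confirm numerically:
  x=-2.758: |R|=0.77752 <1
  x=-2.469: |R|=0.56299 <1
  x=-2.043: |R|=0.34828 <1
  x=-1.368: |R|=0.25581 <1
  x=-3.448: |R|=1.51490 >1
  x=-3.080: |R|=1.08213 >1
So |R|<1 on (-3.0000, 0).

(-3.0000,0); λ=-8 ⇒ h* = (3)/8 = 0.3750.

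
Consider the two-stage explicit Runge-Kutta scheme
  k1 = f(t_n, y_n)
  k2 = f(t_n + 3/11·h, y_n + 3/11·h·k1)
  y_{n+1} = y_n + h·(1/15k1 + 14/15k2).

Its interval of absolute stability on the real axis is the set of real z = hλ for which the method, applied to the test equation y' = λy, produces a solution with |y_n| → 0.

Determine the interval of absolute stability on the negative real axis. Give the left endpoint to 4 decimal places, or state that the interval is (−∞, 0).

(-3.9286, 0).

Test eqn y'=λy, z=hλ:
  k1=λy_n ⇒ h·k1=z·y_n;  k2=λ(1+3/11z)y_n ⇒ h·k2=z(1+3/11z)y_n
  y_{n+1}/y_n = 1 + 1/15z + 14/15z(1+3/11z) = 1 + z + 14/55z²
  R(z) = 1 + z + 14/55z².

Need |R(x)|<1, x<0.
x=-1.49: |R|=0.0751
R=1: x+14/55x²=0 ⇒ x=−55/14=-3.9286; min R=1−1/(4·14/55)=0.0179>−1
Confirm numerically:
  x=-3.100: |R|=0.34618 <1
  x=-2.046: |R|=0.01956 <1
  x=-1.780: |R|=0.02650 <1
  x=-4.496: |R|=1.64939 >1
  x=-4.015: |R|=1.08833 >1
Interval (-3.9286, 0).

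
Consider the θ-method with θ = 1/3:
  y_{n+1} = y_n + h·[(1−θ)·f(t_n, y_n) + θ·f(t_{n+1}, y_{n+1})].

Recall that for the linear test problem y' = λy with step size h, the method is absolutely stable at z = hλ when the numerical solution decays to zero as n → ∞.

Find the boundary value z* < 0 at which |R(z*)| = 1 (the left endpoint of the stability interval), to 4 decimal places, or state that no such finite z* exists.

Test eqn y'=λy, z=hλ:
  y_{n+1} = y_n + z·[2/3·y_n + 1/3·y_{n+1}] ⇒ (1 − 1/3z)y_{n+1} = (1 + 2/3z)y_n
  ⇒ R(z) = (1 + 2/3z)/(1 − 1/3z).

Need |R(x)|<1, x<0.
x=-0.45: |R|=0.6087
R=−1: 1+2/3x = −1+1/3x ⇒ -1/3x=2 ⇒ x=2/(-1/3)=-6.0000
Confirm numerically:
  x=-4.966: |R|=0.87020 <1
  x=-4.593: |R|=0.81470 <1
  x=-4.256: |R|=0.75965 <1
  x=-2.504: |R|=0.36483 <1
  x=-6.485: |R|=1.05113 >1
  x=-6.441: |R|=1.04671 >1
  x=-6.269: |R|=1.02902 >1
So |R|<1 on (-6.0000, 0).

z* = -6.0000.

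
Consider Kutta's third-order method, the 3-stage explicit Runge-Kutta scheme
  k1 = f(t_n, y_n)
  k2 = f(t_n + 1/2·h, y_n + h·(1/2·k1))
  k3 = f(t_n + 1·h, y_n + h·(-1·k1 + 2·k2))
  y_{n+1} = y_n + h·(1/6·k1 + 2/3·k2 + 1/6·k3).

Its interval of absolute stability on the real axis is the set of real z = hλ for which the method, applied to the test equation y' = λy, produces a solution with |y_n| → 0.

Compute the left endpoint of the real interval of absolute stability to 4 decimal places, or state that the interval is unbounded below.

z* = -2.5127.

Set f=λy, z=hλ:
  order 3, 3-stage ⇒ R(z)=1+z+z^2/2+z^3/6
  (e.g. R(-0.77)=0.45036, |R|=0.45036)

Solve |R(x)|<1 on ℝ⁻.
x=-0.77: |R|=0.4504
|R(-1.3)|=0.1788 |R(-1.12)|=0.2730 |R(-0.67)|=0.5043
Bisect:
  x_lo=-3.2846 |R|=2.7964  x_hi=-0.1280 |R|=0.8799
  mid=-1.70631 |R|=0.07855 →hi
  mid=-2.49547 |R|=0.97182 →hi
  mid=-2.89005 |R|=1.73699 →lo
  mid=-2.69276 |R|=1.32146 →lo
  mid=-2.59411 |R|=1.13888 →lo
  mid=-2.54479 |R|=1.05347 →lo
  mid=-2.52013 |R|=1.01218 →lo
  ...
  [-2.51281,-2.51261] ⇒ x*=-2.5127
Stable set (-2.5127, 0).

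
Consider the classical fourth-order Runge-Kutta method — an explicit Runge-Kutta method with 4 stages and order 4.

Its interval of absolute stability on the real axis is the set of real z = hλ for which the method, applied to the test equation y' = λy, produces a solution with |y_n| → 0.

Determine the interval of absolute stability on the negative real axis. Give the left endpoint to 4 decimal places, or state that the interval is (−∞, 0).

Set f=λy, z=hλ:
  order 4, 4-stage ⇒ R(z)=1+z+z^2/2+z^3/6+z^4/24
  (e.g. R(-1.41)=0.28154, |R|=0.28154)

Solve |R(x)|<1 on ℝ⁻.
x=-1.41: |R|=0.2815
|R(-2.78)|=0.9920 |R(-2.74)|=0.9338 |R(-2.67)|=0.8396
Bisect:
  x_lo=-3.3357 |R|=2.2004  x_hi=-0.0939 |R|=0.9104
  mid=-1.71480 |R|=0.27535 →hi
  mid=-2.52525 |R|=0.67368 →hi
  mid=-2.93047 |R|=1.24187 →lo
  mid=-2.72786 |R|=0.91680 →hi
  mid=-2.82916 |R|=1.06818 →lo
  mid=-2.77851 |R|=0.98982 →hi
  mid=-2.80384 |R|=1.02832 →lo
  mid=-2.79117 |R|=1.00890 →lo
  mid=-2.78484 |R|=0.99932 →hi
  ...
  [-2.78544,-2.78524] ⇒ x*=-2.7853
So |R|<1 on (-2.7853, 0).

z∈(-2.7853,0).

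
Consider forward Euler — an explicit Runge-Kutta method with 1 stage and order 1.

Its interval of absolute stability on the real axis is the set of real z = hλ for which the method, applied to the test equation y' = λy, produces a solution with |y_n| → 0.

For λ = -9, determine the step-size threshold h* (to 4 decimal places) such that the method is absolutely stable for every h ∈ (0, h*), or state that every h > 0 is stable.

(-2.0000,0); λ=-9 ⇒ h* = 0.2222.

Set f=λy, z=hλ:
  order 1, 1-stage ⇒ R(z)=1+z
  (e.g. R(-0.68)=0.32000, |R|=0.32000)

Boundary: |R(x)|=1, x<0.
x=-0.68: |R|=0.3200
|R(-1.83)|=0.8300 |R(-0.82)|=0.1800 |R(-0.76)|=0.2400
Bisect:
  x_lo=-2.3490 |R|=1.3490  x_hi=-0.1215 |R|=0.8785
  mid=-1.23527 |R|=0.23527 →hi
  mid=-1.79213 |R|=0.79213 →hi
  mid=-2.07056 |R|=1.07056 →lo
  mid=-1.93135 |R|=0.93135 →hi
  mid=-2.00096 |R|=1.00096 →lo
  mid=-1.96615 |R|=0.96615 →hi
  mid=-1.98355 |R|=0.98355 →hi
  mid=-1.99226 |R|=0.99226 →hi
  mid=-1.99661 |R|=0.99661 →hi
  mid=-1.99878 |R|=0.99878 →hi
  ...
  [-2.00000,-1.99987] ⇒ x*=-2.0000
So |R|<1 on (-2.0000, 0).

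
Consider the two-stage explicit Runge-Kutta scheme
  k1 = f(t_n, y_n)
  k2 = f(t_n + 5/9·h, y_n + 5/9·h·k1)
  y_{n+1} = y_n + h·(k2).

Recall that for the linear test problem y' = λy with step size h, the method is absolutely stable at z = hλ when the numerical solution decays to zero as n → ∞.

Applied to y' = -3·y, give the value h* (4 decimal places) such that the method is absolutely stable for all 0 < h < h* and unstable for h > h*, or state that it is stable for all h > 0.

(-1.8000,0); λ=-3 ⇒ h* = (9/5)/3 = 0.6000.

Set f=λy, z=hλ:
  k1=λy_n ⇒ h·k1=z·y_n;  k2=λ(1+5/9z)y_n ⇒ h·k2=z(1+5/9z)y_n
  y_{n+1}/y_n = 1 + z(1+5/9z) = 1 + z + 5/9z²
  ⇒ R(z) = 1 + z + 5/9z².

Solve |R(x)|<1 on ℝ⁻.
x=-0.77: |R|=0.5594
R=1: x+5/9x²=0 ⇒ x=−9/5=-1.8000; min R=1−1/(4·5/9)=0.5500>−1
Confirm numerically:
  x=-1.383: |R|=0.67961 <1
  x=-1.164: |R|=0.58872 <1
  x=-1.112: |R|=0.57497 <1
  x=-0.811: |R|=0.55440 <1
  x=-2.326: |R|=1.67971 >1
  x=-2.132: |R|=1.39324 >1
Stable set (-1.8000, 0).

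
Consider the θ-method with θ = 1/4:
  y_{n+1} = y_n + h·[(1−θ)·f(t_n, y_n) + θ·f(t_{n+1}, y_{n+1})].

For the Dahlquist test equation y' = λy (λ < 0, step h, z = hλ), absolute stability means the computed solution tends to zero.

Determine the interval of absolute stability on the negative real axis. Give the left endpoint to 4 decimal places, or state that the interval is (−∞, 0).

z∈(-4.0000,0).

Set f=λy, z=hλ:
  y_{n+1} = y_n + z·[3/4·y_n + 1/4·y_{n+1}] ⇒ (1 − 1/4z)y_{n+1} = (1 + 3/4z)y_n
  so R(z) = (1 + 3/4z)/(1 − 1/4z).

Boundary: |R(x)|=1, x<0.
x=-1.58: |R|=0.1326
R=−1: 1+3/4x = −1+1/4x ⇒ -1/2x=2 ⇒ x=2/(-1/2)=-4.0000
Confirm numerically:
  x=-3.923: |R|=0.98056 <1
  x=-2.692: |R|=0.60909 <1
  x=-2.359: |R|=0.48388 <1
  x=-1.763: |R|=0.22367 <1
  x=-4.460: |R|=1.10875 >1
  x=-4.342: |R|=1.08199 >1
Interval (-4.0000, 0).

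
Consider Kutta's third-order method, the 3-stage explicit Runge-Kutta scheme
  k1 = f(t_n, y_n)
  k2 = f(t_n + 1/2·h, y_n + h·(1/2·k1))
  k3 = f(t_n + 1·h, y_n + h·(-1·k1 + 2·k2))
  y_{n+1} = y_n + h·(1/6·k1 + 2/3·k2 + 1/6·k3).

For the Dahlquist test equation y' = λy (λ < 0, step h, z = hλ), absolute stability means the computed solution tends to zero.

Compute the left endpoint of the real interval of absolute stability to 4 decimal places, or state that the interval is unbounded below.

Set f=λy, z=hλ:
  order 3, 3-stage ⇒ R(z)=1+z+z^2/2+z^3/6
  (e.g. R(-1.76)=-0.11983, |R|=0.11983)

Need |R(x)|<1, x<0.
x=-1.76: |R|=0.1198
|R(-2.9)|=1.7598 |R(-2.35)|=0.7517 |R(-1.04)|=0.3133
Bisect:
  x_lo=-3.0700 |R|=2.1801  x_hi=-0.3787 |R|=0.6839
  mid=-1.72438 |R|=0.09221 →hi
  mid=-2.39721 |R|=0.81988 →hi
  mid=-2.73363 |R|=1.40187 →lo
  mid=-2.56542 |R|=1.08873 →lo
  mid=-2.48132 |R|=0.94906 →hi
  mid=-2.52337 |R|=1.01755 →lo
  mid=-2.50234 |R|=0.98298 →hi
  mid=-2.51285 |R|=1.00018 →lo
  ...
  [-2.51285,-2.51269] ⇒ x*=-2.5127
Stable set (-2.5127, 0).

z* = -2.5127.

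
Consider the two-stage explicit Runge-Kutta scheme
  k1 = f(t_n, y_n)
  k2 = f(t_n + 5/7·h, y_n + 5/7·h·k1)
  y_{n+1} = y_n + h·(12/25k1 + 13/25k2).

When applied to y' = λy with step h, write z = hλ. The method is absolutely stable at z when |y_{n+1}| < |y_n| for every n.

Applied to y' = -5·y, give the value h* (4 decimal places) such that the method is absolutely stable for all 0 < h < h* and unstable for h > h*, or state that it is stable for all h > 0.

(-2.6923,0); λ=-5 ⇒ h* = (35/13)/5 = 0.5385.

Set f=λy, z=hλ:
  k1=λy_n ⇒ h·k1=z·y_n;  k2=λ(1+5/7z)y_n ⇒ h·k2=z(1+5/7z)y_n
  y_{n+1}/y_n = 1 + 12/25z + 13/25z(1+5/7z) = 1 + z + 13/35z²
  ⇒ R(z) = 1 + z + 13/35z².

Find x<0 with |R(x)|<1.
x=-1.51: |R|=0.3369
R=1: x+13/35x²=0 ⇒ x=−35/13=-2.6923; min R=1−1/(4·13/35)=0.3269>−1
Confirm numerically:
  x=-2.440: |R|=0.77134 <1
  x=-2.329: |R|=0.68572 <1
  x=-1.768: |R|=0.39302 <1
  x=-1.593: |R|=0.34956 <1
  x=-2.972: |R|=1.30875 >1
  x=-2.766: |R|=1.07571 >1
Interval (-2.6923, 0).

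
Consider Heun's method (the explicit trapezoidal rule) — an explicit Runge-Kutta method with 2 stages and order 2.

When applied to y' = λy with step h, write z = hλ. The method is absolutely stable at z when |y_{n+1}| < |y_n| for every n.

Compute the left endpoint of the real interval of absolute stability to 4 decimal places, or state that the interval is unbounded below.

left endpoint -2.0000.

On y'=λy, z=hλ:
  order 2, 2-stage ⇒ R(z)=1+z+z^2/2
  (e.g. R(-1.54)=0.64580, |R|=0.64580)

Need |R(x)|<1, x<0.
x=-1.54: |R|=0.6458
|R(-1.84)|=0.8528 |R(-1.47)|=0.6104 |R(-1.14)|=0.5098
Bisect:
  x_lo=-2.7911 |R|=2.1039  x_hi=-0.0702 |R|=0.9323
  mid=-1.43061 |R|=0.59271 →hi
  mid=-2.11083 |R|=1.11697 →lo
  mid=-1.77072 |R|=0.79701 →hi
  mid=-1.94078 |R|=0.94253 →hi
  mid=-2.02580 |R|=1.02614 →lo
  mid=-1.98329 |R|=0.98343 →hi
  mid=-2.00455 |R|=1.00456 →lo
  mid=-1.99392 |R|=0.99394 →hi
  mid=-1.99923 |R|=0.99923 →hi
  mid=-2.00189 |R|=1.00189 →lo
  ...
  [-2.00006,-1.99990] ⇒ x*=-2.0000
Stable set (-2.0000, 0).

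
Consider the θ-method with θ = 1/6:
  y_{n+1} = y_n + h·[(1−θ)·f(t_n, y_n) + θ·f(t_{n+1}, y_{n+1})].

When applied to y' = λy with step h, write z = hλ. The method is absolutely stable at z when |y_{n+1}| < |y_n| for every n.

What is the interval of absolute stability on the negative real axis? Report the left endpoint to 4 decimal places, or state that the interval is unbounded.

(-3.0000, 0).

Set f=λy, z=hλ:
  y_{n+1} = y_n + z·[5/6·y_n + 1/6·y_{n+1}] ⇒ (1 − 1/6z)y_{n+1} = (1 + 5/6z)y_n
  so R(z) = (1 + 5/6z)/(1 − 1/6z).

Boundary: |R(x)|=1, x<0.
x=-1.52: |R|=0.2128
R=−1: 1+5/6x = −1+1/6x ⇒ -2/3x=2 ⇒ x=2/(-2/3)=-3.0000
Confirm numerically:
  x=-2.395: |R|=0.71173 <1
  x=-1.910: |R|=0.44880 <1
  x=-1.697: |R|=0.32285 <1
  x=-1.638: |R|=0.28672 <1
  x=-3.441: |R|=1.18684 >1
  x=-3.083: |R|=1.03655 >1
Stable set (-3.0000, 0).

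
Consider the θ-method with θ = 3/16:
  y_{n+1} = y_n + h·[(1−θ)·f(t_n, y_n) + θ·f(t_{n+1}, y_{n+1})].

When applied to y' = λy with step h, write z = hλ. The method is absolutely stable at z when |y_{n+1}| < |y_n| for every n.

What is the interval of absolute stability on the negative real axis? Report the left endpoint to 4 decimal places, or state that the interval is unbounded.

z∈(-3.2000,0).

Test eqn y'=λy, z=hλ:
  y_{n+1} = y_n + z·[13/16·y_n + 3/16·y_{n+1}] ⇒ (1 − 3/16z)y_{n+1} = (1 + 13/16z)y_n
  so R(z) = (1 + 13/16z)/(1 − 3/16z).

Need |R(x)|<1, x<0.
x=-0.56: |R|=0.4932
R=−1: 1+13/16x = −1+3/16x ⇒ -5/8x=2 ⇒ x=2/(-5/8)=-3.2000
Confirm numerically:
  x=-1.803: |R|=0.34747 <1
  x=-1.774: |R|=0.33121 <1
  x=-1.727: |R|=0.30457 <1
  x=-1.597: |R|=0.22899 <1
  x=-3.689: |R|=1.18066 >1
  x=-3.355: |R|=1.05947 >1
  x=-3.229: |R|=1.01129 >1
So |R|<1 on (-3.2000, 0).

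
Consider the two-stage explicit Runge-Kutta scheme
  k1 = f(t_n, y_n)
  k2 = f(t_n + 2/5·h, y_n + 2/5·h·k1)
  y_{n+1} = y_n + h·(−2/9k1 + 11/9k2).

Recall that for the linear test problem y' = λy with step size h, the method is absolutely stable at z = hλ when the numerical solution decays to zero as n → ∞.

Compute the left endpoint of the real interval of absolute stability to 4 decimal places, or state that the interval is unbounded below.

z* = -2.0455.

On y'=λy, z=hλ:
  k1=λy_n ⇒ h·k1=z·y_n;  k2=λ(1+2/5z)y_n ⇒ h·k2=z(1+2/5z)y_n
  y_{n+1}/y_n = 1 − 2/9z + 11/9z(1+2/5z) = 1 + z + 22/45z²
  ⇒ R(z) = 1 + z + 22/45z².

Find x<0 with |R(x)|<1.
x=-0.77: |R|=0.5199
R=1: x+22/45x²=0 ⇒ x=−45/22=-2.0455; min R=1−1/(4·22/45)=0.4886>−1
Confirm numerically:
  x=-1.786: |R|=0.77346 <1
  x=-1.423: |R|=0.56697 <1
  x=-1.237: |R|=0.51108 <1
  x=-1.065: |R|=0.48951 <1
  x=-2.579: |R|=1.67272 >1
  x=-2.553: |R|=1.63348 >1
  x=-2.383: |R|=1.39325 >1
So |R|<1 on (-2.0455, 0).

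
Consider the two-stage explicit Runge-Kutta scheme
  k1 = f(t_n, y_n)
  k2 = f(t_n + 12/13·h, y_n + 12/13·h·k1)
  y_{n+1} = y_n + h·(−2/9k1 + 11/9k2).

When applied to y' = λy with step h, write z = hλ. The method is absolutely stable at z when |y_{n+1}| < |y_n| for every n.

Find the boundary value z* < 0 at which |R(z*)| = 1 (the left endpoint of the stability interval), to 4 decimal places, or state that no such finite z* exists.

Test eqn y'=λy, z=hλ:
  k1=λy_n ⇒ h·k1=z·y_n;  k2=λ(1+12/13z)y_n ⇒ h·k2=z(1+12/13z)y_n
  y_{n+1}/y_n = 1 − 2/9z + 11/9z(1+12/13z) = 1 + z + 44/39z²
  ⇒ R(z) = 1 + z + 44/39z².

Boundary: |R(x)|=1, x<0.
x=-0.47: |R|=0.7792
R=1: x+44/39x²=0 ⇒ x=−39/44=-0.8864; min R=1−1/(4·44/39)=0.7784>−1
Confirm numerically:
  x=-0.842: |R|=0.95786 <1
  x=-0.791: |R|=0.91490 <1
  x=-0.690: |R|=0.84714 <1
  x=-0.479: |R|=0.77986 <1
  x=-1.461: |R|=1.94718 >1
  x=-1.391: |R|=1.79194 >1
Stable set (-0.8864, 0).

left endpoint -0.8864.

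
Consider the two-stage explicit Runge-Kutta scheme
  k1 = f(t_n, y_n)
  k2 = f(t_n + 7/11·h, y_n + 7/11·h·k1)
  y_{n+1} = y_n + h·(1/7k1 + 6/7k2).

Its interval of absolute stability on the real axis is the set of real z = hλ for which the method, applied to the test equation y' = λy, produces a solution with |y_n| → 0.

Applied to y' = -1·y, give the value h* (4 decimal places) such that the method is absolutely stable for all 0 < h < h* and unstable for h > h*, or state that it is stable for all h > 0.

(-1.8333,0); λ=-1 ⇒ h* = (11/6)/1 = 1.8333.

Test eqn y'=λy, z=hλ:
  k1=λy_n ⇒ h·k1=z·y_n;  k2=λ(1+7/11z)y_n ⇒ h·k2=z(1+7/11z)y_n
  y_{n+1}/y_n = 1 + 1/7z + 6/7z(1+7/11z) = 1 + z + 6/11z²
  ⇒ R(z) = 1 + z + 6/11z².

Boundary: |R(x)|=1, x<0.
x=-0.4: |R|=0.6873
R=1: x+6/11x²=0 ⇒ x=−11/6=-1.8333; min R=1−1/(4·6/11)=0.5417>−1
Confirm numerically:
  x=-1.750: |R|=0.92045 <1
  x=-1.382: |R|=0.65978 <1
  x=-1.167: |R|=0.57585 <1
  x=-2.267: |R|=1.53625 >1
  x=-1.934: |R|=1.10619 >1
  x=-1.867: |R|=1.03428 >1
Interval (-1.8333, 0).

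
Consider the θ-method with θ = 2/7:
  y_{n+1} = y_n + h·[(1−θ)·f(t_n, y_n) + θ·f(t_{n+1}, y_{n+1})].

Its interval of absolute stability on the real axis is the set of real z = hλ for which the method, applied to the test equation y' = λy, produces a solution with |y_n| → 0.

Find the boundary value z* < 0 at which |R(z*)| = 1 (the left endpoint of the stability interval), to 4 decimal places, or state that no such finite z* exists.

left endpoint -4.6667.

Test eqn y'=λy, z=hλ:
  y_{n+1} = y_n + z·[5/7·y_n + 2/7·y_{n+1}] ⇒ (1 − 2/7z)y_{n+1} = (1 + 5/7z)y_n
  so R(z) = (1 + 5/7z)/(1 − 2/7z).

Boundary: |R(x)|=1, x<0.
x=-0.79: |R|=0.3555
R=−1: 1+5/7x = −1+2/7x ⇒ -3/7x=2 ⇒ x=2/(-3/7)=-4.6667
Confirm numerically:
  x=-3.910: |R|=0.84683 <1
  x=-3.534: |R|=0.75846 <1
  x=-3.307: |R|=0.70038 <1
  x=-5.224: |R|=1.09583 >1
  x=-5.144: |R|=1.08283 >1
Stable set (-4.6667, 0).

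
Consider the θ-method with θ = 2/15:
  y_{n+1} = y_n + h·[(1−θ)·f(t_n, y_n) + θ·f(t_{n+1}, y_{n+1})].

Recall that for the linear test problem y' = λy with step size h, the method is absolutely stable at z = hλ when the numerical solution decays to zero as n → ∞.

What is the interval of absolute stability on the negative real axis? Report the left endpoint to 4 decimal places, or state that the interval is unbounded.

Set f=λy, z=hλ:
  y_{n+1} = y_n + z·[13/15·y_n + 2/15·y_{n+1}] ⇒ (1 − 2/15z)y_{n+1} = (1 + 13/15z)y_n
  Hence R(z) = (1 + 13/15z)/(1 − 2/15z).

Find x<0 with |R(x)|<1.
x=-0.84: |R|=0.2446
R=−1: 1+13/15x = −1+2/15x ⇒ -11/15x=2 ⇒ x=2/(-11/15)=-2.7273
Confirm numerically:
  x=-2.440: |R|=0.84105 <1
  x=-1.943: |R|=0.54321 <1
  x=-1.375: |R|=0.16197 <1
  x=-3.143: |R|=1.21484 >1
  x=-2.883: |R|=1.08249 >1
  x=-2.831: |R|=1.05522 >1
So |R|<1 on (-2.7273, 0).

(-2.7273, 0).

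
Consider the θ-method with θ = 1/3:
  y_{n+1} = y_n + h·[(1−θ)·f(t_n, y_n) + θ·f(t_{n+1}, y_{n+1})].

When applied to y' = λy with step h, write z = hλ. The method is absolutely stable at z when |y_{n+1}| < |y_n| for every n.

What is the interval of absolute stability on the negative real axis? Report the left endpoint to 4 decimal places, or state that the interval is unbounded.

Set f=λy, z=hλ:
  y_{n+1} = y_n + z·[2/3·y_n + 1/3·y_{n+1}] ⇒ (1 − 1/3z)y_{n+1} = (1 + 2/3z)y_n
  ⇒ R(z) = (1 + 2/3z)/(1 − 1/3z).

Find x<0 with |R(x)|<1.
x=-1.26: |R|=0.1127
R=−1: 1+2/3x = −1+1/3x ⇒ -1/3x=2 ⇒ x=2/(-1/3)=-6.0000
Confirm numerically:
  x=-5.649: |R|=0.95942 <1
  x=-5.070: |R|=0.88476 <1
  x=-4.775: |R|=0.84244 <1
  x=-6.383: |R|=1.04082 >1
  x=-6.208: |R|=1.02259 >1
So |R|<1 on (-6.0000, 0).

z∈(-6.0000,0).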